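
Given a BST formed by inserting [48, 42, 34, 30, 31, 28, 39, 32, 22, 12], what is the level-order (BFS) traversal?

Tree insertion order: [48, 42, 34, 30, 31, 28, 39, 32, 22, 12]
Tree (level-order array): [48, 42, None, 34, None, 30, 39, 28, 31, None, None, 22, None, None, 32, 12]
BFS from the root, enqueuing left then right child of each popped node:
  queue [48] -> pop 48, enqueue [42], visited so far: [48]
  queue [42] -> pop 42, enqueue [34], visited so far: [48, 42]
  queue [34] -> pop 34, enqueue [30, 39], visited so far: [48, 42, 34]
  queue [30, 39] -> pop 30, enqueue [28, 31], visited so far: [48, 42, 34, 30]
  queue [39, 28, 31] -> pop 39, enqueue [none], visited so far: [48, 42, 34, 30, 39]
  queue [28, 31] -> pop 28, enqueue [22], visited so far: [48, 42, 34, 30, 39, 28]
  queue [31, 22] -> pop 31, enqueue [32], visited so far: [48, 42, 34, 30, 39, 28, 31]
  queue [22, 32] -> pop 22, enqueue [12], visited so far: [48, 42, 34, 30, 39, 28, 31, 22]
  queue [32, 12] -> pop 32, enqueue [none], visited so far: [48, 42, 34, 30, 39, 28, 31, 22, 32]
  queue [12] -> pop 12, enqueue [none], visited so far: [48, 42, 34, 30, 39, 28, 31, 22, 32, 12]
Result: [48, 42, 34, 30, 39, 28, 31, 22, 32, 12]


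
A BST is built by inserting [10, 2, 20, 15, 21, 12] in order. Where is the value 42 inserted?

Starting tree (level order): [10, 2, 20, None, None, 15, 21, 12]
Insertion path: 10 -> 20 -> 21
Result: insert 42 as right child of 21
Final tree (level order): [10, 2, 20, None, None, 15, 21, 12, None, None, 42]


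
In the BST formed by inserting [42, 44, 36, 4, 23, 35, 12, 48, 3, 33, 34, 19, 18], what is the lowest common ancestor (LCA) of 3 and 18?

Tree insertion order: [42, 44, 36, 4, 23, 35, 12, 48, 3, 33, 34, 19, 18]
Tree (level-order array): [42, 36, 44, 4, None, None, 48, 3, 23, None, None, None, None, 12, 35, None, 19, 33, None, 18, None, None, 34]
In a BST, the LCA of p=3, q=18 is the first node v on the
root-to-leaf path with p <= v <= q (go left if both < v, right if both > v).
Walk from root:
  at 42: both 3 and 18 < 42, go left
  at 36: both 3 and 18 < 36, go left
  at 4: 3 <= 4 <= 18, this is the LCA
LCA = 4


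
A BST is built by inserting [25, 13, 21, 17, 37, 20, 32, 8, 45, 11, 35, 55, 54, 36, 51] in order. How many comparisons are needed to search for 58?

Search path for 58: 25 -> 37 -> 45 -> 55
Found: False
Comparisons: 4


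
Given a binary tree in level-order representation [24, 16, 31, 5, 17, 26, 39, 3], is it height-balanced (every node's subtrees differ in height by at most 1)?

Tree (level-order array): [24, 16, 31, 5, 17, 26, 39, 3]
Definition: a tree is height-balanced if, at every node, |h(left) - h(right)| <= 1 (empty subtree has height -1).
Bottom-up per-node check:
  node 3: h_left=-1, h_right=-1, diff=0 [OK], height=0
  node 5: h_left=0, h_right=-1, diff=1 [OK], height=1
  node 17: h_left=-1, h_right=-1, diff=0 [OK], height=0
  node 16: h_left=1, h_right=0, diff=1 [OK], height=2
  node 26: h_left=-1, h_right=-1, diff=0 [OK], height=0
  node 39: h_left=-1, h_right=-1, diff=0 [OK], height=0
  node 31: h_left=0, h_right=0, diff=0 [OK], height=1
  node 24: h_left=2, h_right=1, diff=1 [OK], height=3
All nodes satisfy the balance condition.
Result: Balanced


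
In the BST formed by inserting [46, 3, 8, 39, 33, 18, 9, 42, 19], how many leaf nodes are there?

Tree built from: [46, 3, 8, 39, 33, 18, 9, 42, 19]
Tree (level-order array): [46, 3, None, None, 8, None, 39, 33, 42, 18, None, None, None, 9, 19]
Rule: A leaf has 0 children.
Per-node child counts:
  node 46: 1 child(ren)
  node 3: 1 child(ren)
  node 8: 1 child(ren)
  node 39: 2 child(ren)
  node 33: 1 child(ren)
  node 18: 2 child(ren)
  node 9: 0 child(ren)
  node 19: 0 child(ren)
  node 42: 0 child(ren)
Matching nodes: [9, 19, 42]
Count of leaf nodes: 3


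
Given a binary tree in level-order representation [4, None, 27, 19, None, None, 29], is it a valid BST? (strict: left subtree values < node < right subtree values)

Level-order array: [4, None, 27, 19, None, None, 29]
Validate using subtree bounds (lo, hi): at each node, require lo < value < hi,
then recurse left with hi=value and right with lo=value.
Preorder trace (stopping at first violation):
  at node 4 with bounds (-inf, +inf): OK
  at node 27 with bounds (4, +inf): OK
  at node 19 with bounds (4, 27): OK
  at node 29 with bounds (19, 27): VIOLATION
Node 29 violates its bound: not (19 < 29 < 27).
Result: Not a valid BST


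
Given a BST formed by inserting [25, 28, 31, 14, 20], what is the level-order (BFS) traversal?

Tree insertion order: [25, 28, 31, 14, 20]
Tree (level-order array): [25, 14, 28, None, 20, None, 31]
BFS from the root, enqueuing left then right child of each popped node:
  queue [25] -> pop 25, enqueue [14, 28], visited so far: [25]
  queue [14, 28] -> pop 14, enqueue [20], visited so far: [25, 14]
  queue [28, 20] -> pop 28, enqueue [31], visited so far: [25, 14, 28]
  queue [20, 31] -> pop 20, enqueue [none], visited so far: [25, 14, 28, 20]
  queue [31] -> pop 31, enqueue [none], visited so far: [25, 14, 28, 20, 31]
Result: [25, 14, 28, 20, 31]


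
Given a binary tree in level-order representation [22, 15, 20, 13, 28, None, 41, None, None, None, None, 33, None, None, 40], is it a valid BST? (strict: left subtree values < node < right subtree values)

Level-order array: [22, 15, 20, 13, 28, None, 41, None, None, None, None, 33, None, None, 40]
Validate using subtree bounds (lo, hi): at each node, require lo < value < hi,
then recurse left with hi=value and right with lo=value.
Preorder trace (stopping at first violation):
  at node 22 with bounds (-inf, +inf): OK
  at node 15 with bounds (-inf, 22): OK
  at node 13 with bounds (-inf, 15): OK
  at node 28 with bounds (15, 22): VIOLATION
Node 28 violates its bound: not (15 < 28 < 22).
Result: Not a valid BST


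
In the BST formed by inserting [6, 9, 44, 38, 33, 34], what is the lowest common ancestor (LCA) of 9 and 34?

Tree insertion order: [6, 9, 44, 38, 33, 34]
Tree (level-order array): [6, None, 9, None, 44, 38, None, 33, None, None, 34]
In a BST, the LCA of p=9, q=34 is the first node v on the
root-to-leaf path with p <= v <= q (go left if both < v, right if both > v).
Walk from root:
  at 6: both 9 and 34 > 6, go right
  at 9: 9 <= 9 <= 34, this is the LCA
LCA = 9


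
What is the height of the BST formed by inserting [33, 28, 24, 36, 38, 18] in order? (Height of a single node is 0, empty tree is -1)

Insertion order: [33, 28, 24, 36, 38, 18]
Tree (level-order array): [33, 28, 36, 24, None, None, 38, 18]
Compute height bottom-up (empty subtree = -1):
  height(18) = 1 + max(-1, -1) = 0
  height(24) = 1 + max(0, -1) = 1
  height(28) = 1 + max(1, -1) = 2
  height(38) = 1 + max(-1, -1) = 0
  height(36) = 1 + max(-1, 0) = 1
  height(33) = 1 + max(2, 1) = 3
Height = 3


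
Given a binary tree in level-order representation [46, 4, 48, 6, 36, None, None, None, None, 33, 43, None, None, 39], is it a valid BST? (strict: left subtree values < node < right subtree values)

Level-order array: [46, 4, 48, 6, 36, None, None, None, None, 33, 43, None, None, 39]
Validate using subtree bounds (lo, hi): at each node, require lo < value < hi,
then recurse left with hi=value and right with lo=value.
Preorder trace (stopping at first violation):
  at node 46 with bounds (-inf, +inf): OK
  at node 4 with bounds (-inf, 46): OK
  at node 6 with bounds (-inf, 4): VIOLATION
Node 6 violates its bound: not (-inf < 6 < 4).
Result: Not a valid BST


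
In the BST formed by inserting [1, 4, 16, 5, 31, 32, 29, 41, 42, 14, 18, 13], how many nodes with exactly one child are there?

Tree built from: [1, 4, 16, 5, 31, 32, 29, 41, 42, 14, 18, 13]
Tree (level-order array): [1, None, 4, None, 16, 5, 31, None, 14, 29, 32, 13, None, 18, None, None, 41, None, None, None, None, None, 42]
Rule: These are nodes with exactly 1 non-null child.
Per-node child counts:
  node 1: 1 child(ren)
  node 4: 1 child(ren)
  node 16: 2 child(ren)
  node 5: 1 child(ren)
  node 14: 1 child(ren)
  node 13: 0 child(ren)
  node 31: 2 child(ren)
  node 29: 1 child(ren)
  node 18: 0 child(ren)
  node 32: 1 child(ren)
  node 41: 1 child(ren)
  node 42: 0 child(ren)
Matching nodes: [1, 4, 5, 14, 29, 32, 41]
Count of nodes with exactly one child: 7


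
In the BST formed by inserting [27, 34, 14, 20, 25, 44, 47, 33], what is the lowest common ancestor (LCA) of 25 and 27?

Tree insertion order: [27, 34, 14, 20, 25, 44, 47, 33]
Tree (level-order array): [27, 14, 34, None, 20, 33, 44, None, 25, None, None, None, 47]
In a BST, the LCA of p=25, q=27 is the first node v on the
root-to-leaf path with p <= v <= q (go left if both < v, right if both > v).
Walk from root:
  at 27: 25 <= 27 <= 27, this is the LCA
LCA = 27


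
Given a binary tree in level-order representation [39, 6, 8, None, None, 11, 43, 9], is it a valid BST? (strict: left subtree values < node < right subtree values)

Level-order array: [39, 6, 8, None, None, 11, 43, 9]
Validate using subtree bounds (lo, hi): at each node, require lo < value < hi,
then recurse left with hi=value and right with lo=value.
Preorder trace (stopping at first violation):
  at node 39 with bounds (-inf, +inf): OK
  at node 6 with bounds (-inf, 39): OK
  at node 8 with bounds (39, +inf): VIOLATION
Node 8 violates its bound: not (39 < 8 < +inf).
Result: Not a valid BST


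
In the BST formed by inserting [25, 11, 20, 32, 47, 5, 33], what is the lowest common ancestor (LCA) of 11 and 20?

Tree insertion order: [25, 11, 20, 32, 47, 5, 33]
Tree (level-order array): [25, 11, 32, 5, 20, None, 47, None, None, None, None, 33]
In a BST, the LCA of p=11, q=20 is the first node v on the
root-to-leaf path with p <= v <= q (go left if both < v, right if both > v).
Walk from root:
  at 25: both 11 and 20 < 25, go left
  at 11: 11 <= 11 <= 20, this is the LCA
LCA = 11


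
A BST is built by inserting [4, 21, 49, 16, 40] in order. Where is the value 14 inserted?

Starting tree (level order): [4, None, 21, 16, 49, None, None, 40]
Insertion path: 4 -> 21 -> 16
Result: insert 14 as left child of 16
Final tree (level order): [4, None, 21, 16, 49, 14, None, 40]


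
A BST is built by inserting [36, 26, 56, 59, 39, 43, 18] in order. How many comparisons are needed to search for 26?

Search path for 26: 36 -> 26
Found: True
Comparisons: 2


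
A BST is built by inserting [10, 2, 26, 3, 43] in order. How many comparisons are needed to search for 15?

Search path for 15: 10 -> 26
Found: False
Comparisons: 2


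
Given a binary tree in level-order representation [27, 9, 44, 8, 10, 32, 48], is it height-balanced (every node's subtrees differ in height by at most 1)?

Tree (level-order array): [27, 9, 44, 8, 10, 32, 48]
Definition: a tree is height-balanced if, at every node, |h(left) - h(right)| <= 1 (empty subtree has height -1).
Bottom-up per-node check:
  node 8: h_left=-1, h_right=-1, diff=0 [OK], height=0
  node 10: h_left=-1, h_right=-1, diff=0 [OK], height=0
  node 9: h_left=0, h_right=0, diff=0 [OK], height=1
  node 32: h_left=-1, h_right=-1, diff=0 [OK], height=0
  node 48: h_left=-1, h_right=-1, diff=0 [OK], height=0
  node 44: h_left=0, h_right=0, diff=0 [OK], height=1
  node 27: h_left=1, h_right=1, diff=0 [OK], height=2
All nodes satisfy the balance condition.
Result: Balanced


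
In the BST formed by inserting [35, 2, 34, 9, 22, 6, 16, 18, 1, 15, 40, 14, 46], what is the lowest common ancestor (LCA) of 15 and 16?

Tree insertion order: [35, 2, 34, 9, 22, 6, 16, 18, 1, 15, 40, 14, 46]
Tree (level-order array): [35, 2, 40, 1, 34, None, 46, None, None, 9, None, None, None, 6, 22, None, None, 16, None, 15, 18, 14]
In a BST, the LCA of p=15, q=16 is the first node v on the
root-to-leaf path with p <= v <= q (go left if both < v, right if both > v).
Walk from root:
  at 35: both 15 and 16 < 35, go left
  at 2: both 15 and 16 > 2, go right
  at 34: both 15 and 16 < 34, go left
  at 9: both 15 and 16 > 9, go right
  at 22: both 15 and 16 < 22, go left
  at 16: 15 <= 16 <= 16, this is the LCA
LCA = 16


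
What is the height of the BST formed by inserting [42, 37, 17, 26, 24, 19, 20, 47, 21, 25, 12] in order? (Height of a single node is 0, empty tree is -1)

Insertion order: [42, 37, 17, 26, 24, 19, 20, 47, 21, 25, 12]
Tree (level-order array): [42, 37, 47, 17, None, None, None, 12, 26, None, None, 24, None, 19, 25, None, 20, None, None, None, 21]
Compute height bottom-up (empty subtree = -1):
  height(12) = 1 + max(-1, -1) = 0
  height(21) = 1 + max(-1, -1) = 0
  height(20) = 1 + max(-1, 0) = 1
  height(19) = 1 + max(-1, 1) = 2
  height(25) = 1 + max(-1, -1) = 0
  height(24) = 1 + max(2, 0) = 3
  height(26) = 1 + max(3, -1) = 4
  height(17) = 1 + max(0, 4) = 5
  height(37) = 1 + max(5, -1) = 6
  height(47) = 1 + max(-1, -1) = 0
  height(42) = 1 + max(6, 0) = 7
Height = 7


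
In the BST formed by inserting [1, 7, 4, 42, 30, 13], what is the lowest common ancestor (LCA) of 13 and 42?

Tree insertion order: [1, 7, 4, 42, 30, 13]
Tree (level-order array): [1, None, 7, 4, 42, None, None, 30, None, 13]
In a BST, the LCA of p=13, q=42 is the first node v on the
root-to-leaf path with p <= v <= q (go left if both < v, right if both > v).
Walk from root:
  at 1: both 13 and 42 > 1, go right
  at 7: both 13 and 42 > 7, go right
  at 42: 13 <= 42 <= 42, this is the LCA
LCA = 42


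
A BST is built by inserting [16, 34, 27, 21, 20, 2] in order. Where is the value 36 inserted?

Starting tree (level order): [16, 2, 34, None, None, 27, None, 21, None, 20]
Insertion path: 16 -> 34
Result: insert 36 as right child of 34
Final tree (level order): [16, 2, 34, None, None, 27, 36, 21, None, None, None, 20]


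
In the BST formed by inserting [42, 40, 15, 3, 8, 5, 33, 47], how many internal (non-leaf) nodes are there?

Tree built from: [42, 40, 15, 3, 8, 5, 33, 47]
Tree (level-order array): [42, 40, 47, 15, None, None, None, 3, 33, None, 8, None, None, 5]
Rule: An internal node has at least one child.
Per-node child counts:
  node 42: 2 child(ren)
  node 40: 1 child(ren)
  node 15: 2 child(ren)
  node 3: 1 child(ren)
  node 8: 1 child(ren)
  node 5: 0 child(ren)
  node 33: 0 child(ren)
  node 47: 0 child(ren)
Matching nodes: [42, 40, 15, 3, 8]
Count of internal (non-leaf) nodes: 5


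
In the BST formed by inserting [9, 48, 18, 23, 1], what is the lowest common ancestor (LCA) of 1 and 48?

Tree insertion order: [9, 48, 18, 23, 1]
Tree (level-order array): [9, 1, 48, None, None, 18, None, None, 23]
In a BST, the LCA of p=1, q=48 is the first node v on the
root-to-leaf path with p <= v <= q (go left if both < v, right if both > v).
Walk from root:
  at 9: 1 <= 9 <= 48, this is the LCA
LCA = 9


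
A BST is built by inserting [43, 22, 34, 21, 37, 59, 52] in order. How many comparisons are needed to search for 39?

Search path for 39: 43 -> 22 -> 34 -> 37
Found: False
Comparisons: 4


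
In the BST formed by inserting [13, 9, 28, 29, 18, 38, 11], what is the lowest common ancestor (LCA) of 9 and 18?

Tree insertion order: [13, 9, 28, 29, 18, 38, 11]
Tree (level-order array): [13, 9, 28, None, 11, 18, 29, None, None, None, None, None, 38]
In a BST, the LCA of p=9, q=18 is the first node v on the
root-to-leaf path with p <= v <= q (go left if both < v, right if both > v).
Walk from root:
  at 13: 9 <= 13 <= 18, this is the LCA
LCA = 13


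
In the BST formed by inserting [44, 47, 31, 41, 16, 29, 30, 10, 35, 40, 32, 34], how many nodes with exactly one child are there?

Tree built from: [44, 47, 31, 41, 16, 29, 30, 10, 35, 40, 32, 34]
Tree (level-order array): [44, 31, 47, 16, 41, None, None, 10, 29, 35, None, None, None, None, 30, 32, 40, None, None, None, 34]
Rule: These are nodes with exactly 1 non-null child.
Per-node child counts:
  node 44: 2 child(ren)
  node 31: 2 child(ren)
  node 16: 2 child(ren)
  node 10: 0 child(ren)
  node 29: 1 child(ren)
  node 30: 0 child(ren)
  node 41: 1 child(ren)
  node 35: 2 child(ren)
  node 32: 1 child(ren)
  node 34: 0 child(ren)
  node 40: 0 child(ren)
  node 47: 0 child(ren)
Matching nodes: [29, 41, 32]
Count of nodes with exactly one child: 3


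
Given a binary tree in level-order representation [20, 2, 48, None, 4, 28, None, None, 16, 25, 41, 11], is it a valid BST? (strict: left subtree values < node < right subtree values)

Level-order array: [20, 2, 48, None, 4, 28, None, None, 16, 25, 41, 11]
Validate using subtree bounds (lo, hi): at each node, require lo < value < hi,
then recurse left with hi=value and right with lo=value.
Preorder trace (stopping at first violation):
  at node 20 with bounds (-inf, +inf): OK
  at node 2 with bounds (-inf, 20): OK
  at node 4 with bounds (2, 20): OK
  at node 16 with bounds (4, 20): OK
  at node 11 with bounds (4, 16): OK
  at node 48 with bounds (20, +inf): OK
  at node 28 with bounds (20, 48): OK
  at node 25 with bounds (20, 28): OK
  at node 41 with bounds (28, 48): OK
No violation found at any node.
Result: Valid BST


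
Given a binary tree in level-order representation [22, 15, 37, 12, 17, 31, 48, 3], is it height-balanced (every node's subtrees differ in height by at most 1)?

Tree (level-order array): [22, 15, 37, 12, 17, 31, 48, 3]
Definition: a tree is height-balanced if, at every node, |h(left) - h(right)| <= 1 (empty subtree has height -1).
Bottom-up per-node check:
  node 3: h_left=-1, h_right=-1, diff=0 [OK], height=0
  node 12: h_left=0, h_right=-1, diff=1 [OK], height=1
  node 17: h_left=-1, h_right=-1, diff=0 [OK], height=0
  node 15: h_left=1, h_right=0, diff=1 [OK], height=2
  node 31: h_left=-1, h_right=-1, diff=0 [OK], height=0
  node 48: h_left=-1, h_right=-1, diff=0 [OK], height=0
  node 37: h_left=0, h_right=0, diff=0 [OK], height=1
  node 22: h_left=2, h_right=1, diff=1 [OK], height=3
All nodes satisfy the balance condition.
Result: Balanced


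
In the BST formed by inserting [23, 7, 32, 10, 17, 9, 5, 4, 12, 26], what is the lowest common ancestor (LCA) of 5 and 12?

Tree insertion order: [23, 7, 32, 10, 17, 9, 5, 4, 12, 26]
Tree (level-order array): [23, 7, 32, 5, 10, 26, None, 4, None, 9, 17, None, None, None, None, None, None, 12]
In a BST, the LCA of p=5, q=12 is the first node v on the
root-to-leaf path with p <= v <= q (go left if both < v, right if both > v).
Walk from root:
  at 23: both 5 and 12 < 23, go left
  at 7: 5 <= 7 <= 12, this is the LCA
LCA = 7


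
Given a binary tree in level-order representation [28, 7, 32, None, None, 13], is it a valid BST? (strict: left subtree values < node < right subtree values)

Level-order array: [28, 7, 32, None, None, 13]
Validate using subtree bounds (lo, hi): at each node, require lo < value < hi,
then recurse left with hi=value and right with lo=value.
Preorder trace (stopping at first violation):
  at node 28 with bounds (-inf, +inf): OK
  at node 7 with bounds (-inf, 28): OK
  at node 32 with bounds (28, +inf): OK
  at node 13 with bounds (28, 32): VIOLATION
Node 13 violates its bound: not (28 < 13 < 32).
Result: Not a valid BST


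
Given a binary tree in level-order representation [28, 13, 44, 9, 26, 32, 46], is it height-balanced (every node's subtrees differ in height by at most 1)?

Tree (level-order array): [28, 13, 44, 9, 26, 32, 46]
Definition: a tree is height-balanced if, at every node, |h(left) - h(right)| <= 1 (empty subtree has height -1).
Bottom-up per-node check:
  node 9: h_left=-1, h_right=-1, diff=0 [OK], height=0
  node 26: h_left=-1, h_right=-1, diff=0 [OK], height=0
  node 13: h_left=0, h_right=0, diff=0 [OK], height=1
  node 32: h_left=-1, h_right=-1, diff=0 [OK], height=0
  node 46: h_left=-1, h_right=-1, diff=0 [OK], height=0
  node 44: h_left=0, h_right=0, diff=0 [OK], height=1
  node 28: h_left=1, h_right=1, diff=0 [OK], height=2
All nodes satisfy the balance condition.
Result: Balanced


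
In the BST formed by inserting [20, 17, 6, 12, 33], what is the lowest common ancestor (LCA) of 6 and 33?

Tree insertion order: [20, 17, 6, 12, 33]
Tree (level-order array): [20, 17, 33, 6, None, None, None, None, 12]
In a BST, the LCA of p=6, q=33 is the first node v on the
root-to-leaf path with p <= v <= q (go left if both < v, right if both > v).
Walk from root:
  at 20: 6 <= 20 <= 33, this is the LCA
LCA = 20


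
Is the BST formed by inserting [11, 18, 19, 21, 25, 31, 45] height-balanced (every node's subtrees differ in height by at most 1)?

Tree (level-order array): [11, None, 18, None, 19, None, 21, None, 25, None, 31, None, 45]
Definition: a tree is height-balanced if, at every node, |h(left) - h(right)| <= 1 (empty subtree has height -1).
Bottom-up per-node check:
  node 45: h_left=-1, h_right=-1, diff=0 [OK], height=0
  node 31: h_left=-1, h_right=0, diff=1 [OK], height=1
  node 25: h_left=-1, h_right=1, diff=2 [FAIL (|-1-1|=2 > 1)], height=2
  node 21: h_left=-1, h_right=2, diff=3 [FAIL (|-1-2|=3 > 1)], height=3
  node 19: h_left=-1, h_right=3, diff=4 [FAIL (|-1-3|=4 > 1)], height=4
  node 18: h_left=-1, h_right=4, diff=5 [FAIL (|-1-4|=5 > 1)], height=5
  node 11: h_left=-1, h_right=5, diff=6 [FAIL (|-1-5|=6 > 1)], height=6
Node 25 violates the condition: |-1 - 1| = 2 > 1.
Result: Not balanced


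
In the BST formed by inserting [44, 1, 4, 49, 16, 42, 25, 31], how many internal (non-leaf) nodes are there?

Tree built from: [44, 1, 4, 49, 16, 42, 25, 31]
Tree (level-order array): [44, 1, 49, None, 4, None, None, None, 16, None, 42, 25, None, None, 31]
Rule: An internal node has at least one child.
Per-node child counts:
  node 44: 2 child(ren)
  node 1: 1 child(ren)
  node 4: 1 child(ren)
  node 16: 1 child(ren)
  node 42: 1 child(ren)
  node 25: 1 child(ren)
  node 31: 0 child(ren)
  node 49: 0 child(ren)
Matching nodes: [44, 1, 4, 16, 42, 25]
Count of internal (non-leaf) nodes: 6


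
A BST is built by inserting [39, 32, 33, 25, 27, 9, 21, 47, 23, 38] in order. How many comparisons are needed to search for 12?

Search path for 12: 39 -> 32 -> 25 -> 9 -> 21
Found: False
Comparisons: 5


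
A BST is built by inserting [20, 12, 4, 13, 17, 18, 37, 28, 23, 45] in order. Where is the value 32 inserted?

Starting tree (level order): [20, 12, 37, 4, 13, 28, 45, None, None, None, 17, 23, None, None, None, None, 18]
Insertion path: 20 -> 37 -> 28
Result: insert 32 as right child of 28
Final tree (level order): [20, 12, 37, 4, 13, 28, 45, None, None, None, 17, 23, 32, None, None, None, 18]


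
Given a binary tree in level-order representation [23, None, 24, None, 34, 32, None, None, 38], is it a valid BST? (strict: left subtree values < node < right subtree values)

Level-order array: [23, None, 24, None, 34, 32, None, None, 38]
Validate using subtree bounds (lo, hi): at each node, require lo < value < hi,
then recurse left with hi=value and right with lo=value.
Preorder trace (stopping at first violation):
  at node 23 with bounds (-inf, +inf): OK
  at node 24 with bounds (23, +inf): OK
  at node 34 with bounds (24, +inf): OK
  at node 32 with bounds (24, 34): OK
  at node 38 with bounds (32, 34): VIOLATION
Node 38 violates its bound: not (32 < 38 < 34).
Result: Not a valid BST


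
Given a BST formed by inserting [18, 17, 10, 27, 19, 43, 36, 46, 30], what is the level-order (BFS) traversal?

Tree insertion order: [18, 17, 10, 27, 19, 43, 36, 46, 30]
Tree (level-order array): [18, 17, 27, 10, None, 19, 43, None, None, None, None, 36, 46, 30]
BFS from the root, enqueuing left then right child of each popped node:
  queue [18] -> pop 18, enqueue [17, 27], visited so far: [18]
  queue [17, 27] -> pop 17, enqueue [10], visited so far: [18, 17]
  queue [27, 10] -> pop 27, enqueue [19, 43], visited so far: [18, 17, 27]
  queue [10, 19, 43] -> pop 10, enqueue [none], visited so far: [18, 17, 27, 10]
  queue [19, 43] -> pop 19, enqueue [none], visited so far: [18, 17, 27, 10, 19]
  queue [43] -> pop 43, enqueue [36, 46], visited so far: [18, 17, 27, 10, 19, 43]
  queue [36, 46] -> pop 36, enqueue [30], visited so far: [18, 17, 27, 10, 19, 43, 36]
  queue [46, 30] -> pop 46, enqueue [none], visited so far: [18, 17, 27, 10, 19, 43, 36, 46]
  queue [30] -> pop 30, enqueue [none], visited so far: [18, 17, 27, 10, 19, 43, 36, 46, 30]
Result: [18, 17, 27, 10, 19, 43, 36, 46, 30]


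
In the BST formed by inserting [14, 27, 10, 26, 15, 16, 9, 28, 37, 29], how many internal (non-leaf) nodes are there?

Tree built from: [14, 27, 10, 26, 15, 16, 9, 28, 37, 29]
Tree (level-order array): [14, 10, 27, 9, None, 26, 28, None, None, 15, None, None, 37, None, 16, 29]
Rule: An internal node has at least one child.
Per-node child counts:
  node 14: 2 child(ren)
  node 10: 1 child(ren)
  node 9: 0 child(ren)
  node 27: 2 child(ren)
  node 26: 1 child(ren)
  node 15: 1 child(ren)
  node 16: 0 child(ren)
  node 28: 1 child(ren)
  node 37: 1 child(ren)
  node 29: 0 child(ren)
Matching nodes: [14, 10, 27, 26, 15, 28, 37]
Count of internal (non-leaf) nodes: 7


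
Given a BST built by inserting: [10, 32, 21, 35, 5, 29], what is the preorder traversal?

Tree insertion order: [10, 32, 21, 35, 5, 29]
Tree (level-order array): [10, 5, 32, None, None, 21, 35, None, 29]
Preorder traversal: [10, 5, 32, 21, 29, 35]


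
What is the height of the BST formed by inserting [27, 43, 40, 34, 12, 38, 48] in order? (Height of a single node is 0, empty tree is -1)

Insertion order: [27, 43, 40, 34, 12, 38, 48]
Tree (level-order array): [27, 12, 43, None, None, 40, 48, 34, None, None, None, None, 38]
Compute height bottom-up (empty subtree = -1):
  height(12) = 1 + max(-1, -1) = 0
  height(38) = 1 + max(-1, -1) = 0
  height(34) = 1 + max(-1, 0) = 1
  height(40) = 1 + max(1, -1) = 2
  height(48) = 1 + max(-1, -1) = 0
  height(43) = 1 + max(2, 0) = 3
  height(27) = 1 + max(0, 3) = 4
Height = 4


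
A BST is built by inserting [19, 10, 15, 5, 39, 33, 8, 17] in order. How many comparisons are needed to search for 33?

Search path for 33: 19 -> 39 -> 33
Found: True
Comparisons: 3


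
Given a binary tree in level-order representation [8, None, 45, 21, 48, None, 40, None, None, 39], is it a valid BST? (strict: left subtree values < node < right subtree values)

Level-order array: [8, None, 45, 21, 48, None, 40, None, None, 39]
Validate using subtree bounds (lo, hi): at each node, require lo < value < hi,
then recurse left with hi=value and right with lo=value.
Preorder trace (stopping at first violation):
  at node 8 with bounds (-inf, +inf): OK
  at node 45 with bounds (8, +inf): OK
  at node 21 with bounds (8, 45): OK
  at node 40 with bounds (21, 45): OK
  at node 39 with bounds (21, 40): OK
  at node 48 with bounds (45, +inf): OK
No violation found at any node.
Result: Valid BST


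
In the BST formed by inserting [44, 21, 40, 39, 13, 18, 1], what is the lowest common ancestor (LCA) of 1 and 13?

Tree insertion order: [44, 21, 40, 39, 13, 18, 1]
Tree (level-order array): [44, 21, None, 13, 40, 1, 18, 39]
In a BST, the LCA of p=1, q=13 is the first node v on the
root-to-leaf path with p <= v <= q (go left if both < v, right if both > v).
Walk from root:
  at 44: both 1 and 13 < 44, go left
  at 21: both 1 and 13 < 21, go left
  at 13: 1 <= 13 <= 13, this is the LCA
LCA = 13


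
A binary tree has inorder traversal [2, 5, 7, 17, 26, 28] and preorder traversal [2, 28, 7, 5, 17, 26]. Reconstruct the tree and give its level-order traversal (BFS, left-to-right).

Inorder:  [2, 5, 7, 17, 26, 28]
Preorder: [2, 28, 7, 5, 17, 26]
Algorithm: preorder visits root first, so consume preorder in order;
for each root, split the current inorder slice at that value into
left-subtree inorder and right-subtree inorder, then recurse.
Recursive splits:
  root=2; inorder splits into left=[], right=[5, 7, 17, 26, 28]
  root=28; inorder splits into left=[5, 7, 17, 26], right=[]
  root=7; inorder splits into left=[5], right=[17, 26]
  root=5; inorder splits into left=[], right=[]
  root=17; inorder splits into left=[], right=[26]
  root=26; inorder splits into left=[], right=[]
Reconstructed level-order: [2, 28, 7, 5, 17, 26]


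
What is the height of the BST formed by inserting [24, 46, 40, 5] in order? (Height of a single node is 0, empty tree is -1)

Insertion order: [24, 46, 40, 5]
Tree (level-order array): [24, 5, 46, None, None, 40]
Compute height bottom-up (empty subtree = -1):
  height(5) = 1 + max(-1, -1) = 0
  height(40) = 1 + max(-1, -1) = 0
  height(46) = 1 + max(0, -1) = 1
  height(24) = 1 + max(0, 1) = 2
Height = 2


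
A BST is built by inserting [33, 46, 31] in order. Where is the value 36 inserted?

Starting tree (level order): [33, 31, 46]
Insertion path: 33 -> 46
Result: insert 36 as left child of 46
Final tree (level order): [33, 31, 46, None, None, 36]


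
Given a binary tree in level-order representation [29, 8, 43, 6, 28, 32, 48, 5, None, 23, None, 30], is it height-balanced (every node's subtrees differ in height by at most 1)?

Tree (level-order array): [29, 8, 43, 6, 28, 32, 48, 5, None, 23, None, 30]
Definition: a tree is height-balanced if, at every node, |h(left) - h(right)| <= 1 (empty subtree has height -1).
Bottom-up per-node check:
  node 5: h_left=-1, h_right=-1, diff=0 [OK], height=0
  node 6: h_left=0, h_right=-1, diff=1 [OK], height=1
  node 23: h_left=-1, h_right=-1, diff=0 [OK], height=0
  node 28: h_left=0, h_right=-1, diff=1 [OK], height=1
  node 8: h_left=1, h_right=1, diff=0 [OK], height=2
  node 30: h_left=-1, h_right=-1, diff=0 [OK], height=0
  node 32: h_left=0, h_right=-1, diff=1 [OK], height=1
  node 48: h_left=-1, h_right=-1, diff=0 [OK], height=0
  node 43: h_left=1, h_right=0, diff=1 [OK], height=2
  node 29: h_left=2, h_right=2, diff=0 [OK], height=3
All nodes satisfy the balance condition.
Result: Balanced


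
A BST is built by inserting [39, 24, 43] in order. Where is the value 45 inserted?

Starting tree (level order): [39, 24, 43]
Insertion path: 39 -> 43
Result: insert 45 as right child of 43
Final tree (level order): [39, 24, 43, None, None, None, 45]


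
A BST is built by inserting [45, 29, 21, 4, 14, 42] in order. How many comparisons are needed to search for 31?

Search path for 31: 45 -> 29 -> 42
Found: False
Comparisons: 3


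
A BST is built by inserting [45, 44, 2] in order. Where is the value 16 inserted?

Starting tree (level order): [45, 44, None, 2]
Insertion path: 45 -> 44 -> 2
Result: insert 16 as right child of 2
Final tree (level order): [45, 44, None, 2, None, None, 16]


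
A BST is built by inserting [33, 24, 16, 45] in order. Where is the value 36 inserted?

Starting tree (level order): [33, 24, 45, 16]
Insertion path: 33 -> 45
Result: insert 36 as left child of 45
Final tree (level order): [33, 24, 45, 16, None, 36]


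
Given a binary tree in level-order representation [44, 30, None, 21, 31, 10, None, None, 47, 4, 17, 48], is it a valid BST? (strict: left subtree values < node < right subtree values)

Level-order array: [44, 30, None, 21, 31, 10, None, None, 47, 4, 17, 48]
Validate using subtree bounds (lo, hi): at each node, require lo < value < hi,
then recurse left with hi=value and right with lo=value.
Preorder trace (stopping at first violation):
  at node 44 with bounds (-inf, +inf): OK
  at node 30 with bounds (-inf, 44): OK
  at node 21 with bounds (-inf, 30): OK
  at node 10 with bounds (-inf, 21): OK
  at node 4 with bounds (-inf, 10): OK
  at node 17 with bounds (10, 21): OK
  at node 31 with bounds (30, 44): OK
  at node 47 with bounds (31, 44): VIOLATION
Node 47 violates its bound: not (31 < 47 < 44).
Result: Not a valid BST


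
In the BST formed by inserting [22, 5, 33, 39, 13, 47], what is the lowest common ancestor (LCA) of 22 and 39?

Tree insertion order: [22, 5, 33, 39, 13, 47]
Tree (level-order array): [22, 5, 33, None, 13, None, 39, None, None, None, 47]
In a BST, the LCA of p=22, q=39 is the first node v on the
root-to-leaf path with p <= v <= q (go left if both < v, right if both > v).
Walk from root:
  at 22: 22 <= 22 <= 39, this is the LCA
LCA = 22


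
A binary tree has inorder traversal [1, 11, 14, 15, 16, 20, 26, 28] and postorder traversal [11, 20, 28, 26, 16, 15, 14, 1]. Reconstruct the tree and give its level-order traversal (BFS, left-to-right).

Inorder:   [1, 11, 14, 15, 16, 20, 26, 28]
Postorder: [11, 20, 28, 26, 16, 15, 14, 1]
Algorithm: postorder visits root last, so walk postorder right-to-left;
each value is the root of the current inorder slice — split it at that
value, recurse on the right subtree first, then the left.
Recursive splits:
  root=1; inorder splits into left=[], right=[11, 14, 15, 16, 20, 26, 28]
  root=14; inorder splits into left=[11], right=[15, 16, 20, 26, 28]
  root=15; inorder splits into left=[], right=[16, 20, 26, 28]
  root=16; inorder splits into left=[], right=[20, 26, 28]
  root=26; inorder splits into left=[20], right=[28]
  root=28; inorder splits into left=[], right=[]
  root=20; inorder splits into left=[], right=[]
  root=11; inorder splits into left=[], right=[]
Reconstructed level-order: [1, 14, 11, 15, 16, 26, 20, 28]


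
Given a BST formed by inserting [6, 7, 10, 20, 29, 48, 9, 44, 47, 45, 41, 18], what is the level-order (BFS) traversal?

Tree insertion order: [6, 7, 10, 20, 29, 48, 9, 44, 47, 45, 41, 18]
Tree (level-order array): [6, None, 7, None, 10, 9, 20, None, None, 18, 29, None, None, None, 48, 44, None, 41, 47, None, None, 45]
BFS from the root, enqueuing left then right child of each popped node:
  queue [6] -> pop 6, enqueue [7], visited so far: [6]
  queue [7] -> pop 7, enqueue [10], visited so far: [6, 7]
  queue [10] -> pop 10, enqueue [9, 20], visited so far: [6, 7, 10]
  queue [9, 20] -> pop 9, enqueue [none], visited so far: [6, 7, 10, 9]
  queue [20] -> pop 20, enqueue [18, 29], visited so far: [6, 7, 10, 9, 20]
  queue [18, 29] -> pop 18, enqueue [none], visited so far: [6, 7, 10, 9, 20, 18]
  queue [29] -> pop 29, enqueue [48], visited so far: [6, 7, 10, 9, 20, 18, 29]
  queue [48] -> pop 48, enqueue [44], visited so far: [6, 7, 10, 9, 20, 18, 29, 48]
  queue [44] -> pop 44, enqueue [41, 47], visited so far: [6, 7, 10, 9, 20, 18, 29, 48, 44]
  queue [41, 47] -> pop 41, enqueue [none], visited so far: [6, 7, 10, 9, 20, 18, 29, 48, 44, 41]
  queue [47] -> pop 47, enqueue [45], visited so far: [6, 7, 10, 9, 20, 18, 29, 48, 44, 41, 47]
  queue [45] -> pop 45, enqueue [none], visited so far: [6, 7, 10, 9, 20, 18, 29, 48, 44, 41, 47, 45]
Result: [6, 7, 10, 9, 20, 18, 29, 48, 44, 41, 47, 45]


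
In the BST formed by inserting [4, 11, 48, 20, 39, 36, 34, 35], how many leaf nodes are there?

Tree built from: [4, 11, 48, 20, 39, 36, 34, 35]
Tree (level-order array): [4, None, 11, None, 48, 20, None, None, 39, 36, None, 34, None, None, 35]
Rule: A leaf has 0 children.
Per-node child counts:
  node 4: 1 child(ren)
  node 11: 1 child(ren)
  node 48: 1 child(ren)
  node 20: 1 child(ren)
  node 39: 1 child(ren)
  node 36: 1 child(ren)
  node 34: 1 child(ren)
  node 35: 0 child(ren)
Matching nodes: [35]
Count of leaf nodes: 1


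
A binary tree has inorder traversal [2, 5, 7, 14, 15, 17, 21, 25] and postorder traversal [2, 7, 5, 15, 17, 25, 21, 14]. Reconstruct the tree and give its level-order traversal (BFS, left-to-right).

Inorder:   [2, 5, 7, 14, 15, 17, 21, 25]
Postorder: [2, 7, 5, 15, 17, 25, 21, 14]
Algorithm: postorder visits root last, so walk postorder right-to-left;
each value is the root of the current inorder slice — split it at that
value, recurse on the right subtree first, then the left.
Recursive splits:
  root=14; inorder splits into left=[2, 5, 7], right=[15, 17, 21, 25]
  root=21; inorder splits into left=[15, 17], right=[25]
  root=25; inorder splits into left=[], right=[]
  root=17; inorder splits into left=[15], right=[]
  root=15; inorder splits into left=[], right=[]
  root=5; inorder splits into left=[2], right=[7]
  root=7; inorder splits into left=[], right=[]
  root=2; inorder splits into left=[], right=[]
Reconstructed level-order: [14, 5, 21, 2, 7, 17, 25, 15]


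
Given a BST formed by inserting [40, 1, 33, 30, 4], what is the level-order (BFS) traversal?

Tree insertion order: [40, 1, 33, 30, 4]
Tree (level-order array): [40, 1, None, None, 33, 30, None, 4]
BFS from the root, enqueuing left then right child of each popped node:
  queue [40] -> pop 40, enqueue [1], visited so far: [40]
  queue [1] -> pop 1, enqueue [33], visited so far: [40, 1]
  queue [33] -> pop 33, enqueue [30], visited so far: [40, 1, 33]
  queue [30] -> pop 30, enqueue [4], visited so far: [40, 1, 33, 30]
  queue [4] -> pop 4, enqueue [none], visited so far: [40, 1, 33, 30, 4]
Result: [40, 1, 33, 30, 4]


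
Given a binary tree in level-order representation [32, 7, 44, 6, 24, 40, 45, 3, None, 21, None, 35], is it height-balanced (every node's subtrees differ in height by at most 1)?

Tree (level-order array): [32, 7, 44, 6, 24, 40, 45, 3, None, 21, None, 35]
Definition: a tree is height-balanced if, at every node, |h(left) - h(right)| <= 1 (empty subtree has height -1).
Bottom-up per-node check:
  node 3: h_left=-1, h_right=-1, diff=0 [OK], height=0
  node 6: h_left=0, h_right=-1, diff=1 [OK], height=1
  node 21: h_left=-1, h_right=-1, diff=0 [OK], height=0
  node 24: h_left=0, h_right=-1, diff=1 [OK], height=1
  node 7: h_left=1, h_right=1, diff=0 [OK], height=2
  node 35: h_left=-1, h_right=-1, diff=0 [OK], height=0
  node 40: h_left=0, h_right=-1, diff=1 [OK], height=1
  node 45: h_left=-1, h_right=-1, diff=0 [OK], height=0
  node 44: h_left=1, h_right=0, diff=1 [OK], height=2
  node 32: h_left=2, h_right=2, diff=0 [OK], height=3
All nodes satisfy the balance condition.
Result: Balanced


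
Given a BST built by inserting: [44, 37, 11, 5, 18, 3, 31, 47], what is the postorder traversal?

Tree insertion order: [44, 37, 11, 5, 18, 3, 31, 47]
Tree (level-order array): [44, 37, 47, 11, None, None, None, 5, 18, 3, None, None, 31]
Postorder traversal: [3, 5, 31, 18, 11, 37, 47, 44]


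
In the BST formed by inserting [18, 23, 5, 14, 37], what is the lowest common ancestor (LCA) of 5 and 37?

Tree insertion order: [18, 23, 5, 14, 37]
Tree (level-order array): [18, 5, 23, None, 14, None, 37]
In a BST, the LCA of p=5, q=37 is the first node v on the
root-to-leaf path with p <= v <= q (go left if both < v, right if both > v).
Walk from root:
  at 18: 5 <= 18 <= 37, this is the LCA
LCA = 18


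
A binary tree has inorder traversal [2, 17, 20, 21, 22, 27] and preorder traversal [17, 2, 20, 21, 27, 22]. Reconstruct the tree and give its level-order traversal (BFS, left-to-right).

Inorder:  [2, 17, 20, 21, 22, 27]
Preorder: [17, 2, 20, 21, 27, 22]
Algorithm: preorder visits root first, so consume preorder in order;
for each root, split the current inorder slice at that value into
left-subtree inorder and right-subtree inorder, then recurse.
Recursive splits:
  root=17; inorder splits into left=[2], right=[20, 21, 22, 27]
  root=2; inorder splits into left=[], right=[]
  root=20; inorder splits into left=[], right=[21, 22, 27]
  root=21; inorder splits into left=[], right=[22, 27]
  root=27; inorder splits into left=[22], right=[]
  root=22; inorder splits into left=[], right=[]
Reconstructed level-order: [17, 2, 20, 21, 27, 22]


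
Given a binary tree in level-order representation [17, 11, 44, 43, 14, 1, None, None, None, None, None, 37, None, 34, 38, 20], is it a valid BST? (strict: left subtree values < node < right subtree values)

Level-order array: [17, 11, 44, 43, 14, 1, None, None, None, None, None, 37, None, 34, 38, 20]
Validate using subtree bounds (lo, hi): at each node, require lo < value < hi,
then recurse left with hi=value and right with lo=value.
Preorder trace (stopping at first violation):
  at node 17 with bounds (-inf, +inf): OK
  at node 11 with bounds (-inf, 17): OK
  at node 43 with bounds (-inf, 11): VIOLATION
Node 43 violates its bound: not (-inf < 43 < 11).
Result: Not a valid BST


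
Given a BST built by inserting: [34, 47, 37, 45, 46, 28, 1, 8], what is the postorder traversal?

Tree insertion order: [34, 47, 37, 45, 46, 28, 1, 8]
Tree (level-order array): [34, 28, 47, 1, None, 37, None, None, 8, None, 45, None, None, None, 46]
Postorder traversal: [8, 1, 28, 46, 45, 37, 47, 34]


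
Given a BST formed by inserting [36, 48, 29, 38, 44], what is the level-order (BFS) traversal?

Tree insertion order: [36, 48, 29, 38, 44]
Tree (level-order array): [36, 29, 48, None, None, 38, None, None, 44]
BFS from the root, enqueuing left then right child of each popped node:
  queue [36] -> pop 36, enqueue [29, 48], visited so far: [36]
  queue [29, 48] -> pop 29, enqueue [none], visited so far: [36, 29]
  queue [48] -> pop 48, enqueue [38], visited so far: [36, 29, 48]
  queue [38] -> pop 38, enqueue [44], visited so far: [36, 29, 48, 38]
  queue [44] -> pop 44, enqueue [none], visited so far: [36, 29, 48, 38, 44]
Result: [36, 29, 48, 38, 44]
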